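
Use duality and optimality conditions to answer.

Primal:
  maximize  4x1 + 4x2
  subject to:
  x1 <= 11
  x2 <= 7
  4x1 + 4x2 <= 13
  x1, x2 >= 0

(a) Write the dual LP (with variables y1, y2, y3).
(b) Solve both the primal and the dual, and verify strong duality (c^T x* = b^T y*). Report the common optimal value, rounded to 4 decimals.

The standard primal-dual pair for 'max c^T x s.t. A x <= b, x >= 0' is:
  Dual:  min b^T y  s.t.  A^T y >= c,  y >= 0.

So the dual LP is:
  minimize  11y1 + 7y2 + 13y3
  subject to:
    y1 + 4y3 >= 4
    y2 + 4y3 >= 4
    y1, y2, y3 >= 0

Solving the primal: x* = (3.25, 0).
  primal value c^T x* = 13.
Solving the dual: y* = (0, 0, 1).
  dual value b^T y* = 13.
Strong duality: c^T x* = b^T y*. Confirmed.

13


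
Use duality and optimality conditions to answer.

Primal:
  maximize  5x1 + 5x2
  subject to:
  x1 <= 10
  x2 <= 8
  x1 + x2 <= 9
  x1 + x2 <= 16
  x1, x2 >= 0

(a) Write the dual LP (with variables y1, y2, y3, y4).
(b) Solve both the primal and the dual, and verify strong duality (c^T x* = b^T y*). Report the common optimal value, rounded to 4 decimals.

The standard primal-dual pair for 'max c^T x s.t. A x <= b, x >= 0' is:
  Dual:  min b^T y  s.t.  A^T y >= c,  y >= 0.

So the dual LP is:
  minimize  10y1 + 8y2 + 9y3 + 16y4
  subject to:
    y1 + y3 + y4 >= 5
    y2 + y3 + y4 >= 5
    y1, y2, y3, y4 >= 0

Solving the primal: x* = (9, 0).
  primal value c^T x* = 45.
Solving the dual: y* = (0, 0, 5, 0).
  dual value b^T y* = 45.
Strong duality: c^T x* = b^T y*. Confirmed.

45


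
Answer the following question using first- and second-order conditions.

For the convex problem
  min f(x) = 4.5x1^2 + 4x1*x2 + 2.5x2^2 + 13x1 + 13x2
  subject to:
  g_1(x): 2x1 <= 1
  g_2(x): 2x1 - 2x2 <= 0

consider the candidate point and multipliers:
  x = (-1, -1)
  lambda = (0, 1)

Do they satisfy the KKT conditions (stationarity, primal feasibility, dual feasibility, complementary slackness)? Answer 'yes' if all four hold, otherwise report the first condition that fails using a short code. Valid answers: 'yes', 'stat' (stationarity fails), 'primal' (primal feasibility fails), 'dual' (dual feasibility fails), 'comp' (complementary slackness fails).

Gradient of f: grad f(x) = Q x + c = (0, 4)
Constraint values g_i(x) = a_i^T x - b_i:
  g_1((-1, -1)) = -3
  g_2((-1, -1)) = 0
Stationarity residual: grad f(x) + sum_i lambda_i a_i = (2, 2)
  -> stationarity FAILS
Primal feasibility (all g_i <= 0): OK
Dual feasibility (all lambda_i >= 0): OK
Complementary slackness (lambda_i * g_i(x) = 0 for all i): OK

Verdict: the first failing condition is stationarity -> stat.

stat


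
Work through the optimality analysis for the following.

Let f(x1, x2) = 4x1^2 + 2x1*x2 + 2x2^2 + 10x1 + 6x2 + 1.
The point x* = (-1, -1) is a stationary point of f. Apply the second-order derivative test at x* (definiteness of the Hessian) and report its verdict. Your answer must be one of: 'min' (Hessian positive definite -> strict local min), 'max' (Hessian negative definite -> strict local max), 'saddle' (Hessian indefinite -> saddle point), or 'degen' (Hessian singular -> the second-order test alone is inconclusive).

Compute the Hessian H = grad^2 f:
  H = [[8, 2], [2, 4]]
Verify stationarity: grad f(x*) = H x* + g = (0, 0).
Eigenvalues of H: 3.1716, 8.8284.
Both eigenvalues > 0, so H is positive definite -> x* is a strict local min.

min


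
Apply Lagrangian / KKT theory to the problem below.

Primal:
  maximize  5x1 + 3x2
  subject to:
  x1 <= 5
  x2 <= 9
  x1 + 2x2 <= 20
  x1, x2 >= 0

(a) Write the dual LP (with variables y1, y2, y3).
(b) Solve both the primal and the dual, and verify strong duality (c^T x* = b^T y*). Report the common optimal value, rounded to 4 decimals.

The standard primal-dual pair for 'max c^T x s.t. A x <= b, x >= 0' is:
  Dual:  min b^T y  s.t.  A^T y >= c,  y >= 0.

So the dual LP is:
  minimize  5y1 + 9y2 + 20y3
  subject to:
    y1 + y3 >= 5
    y2 + 2y3 >= 3
    y1, y2, y3 >= 0

Solving the primal: x* = (5, 7.5).
  primal value c^T x* = 47.5.
Solving the dual: y* = (3.5, 0, 1.5).
  dual value b^T y* = 47.5.
Strong duality: c^T x* = b^T y*. Confirmed.

47.5


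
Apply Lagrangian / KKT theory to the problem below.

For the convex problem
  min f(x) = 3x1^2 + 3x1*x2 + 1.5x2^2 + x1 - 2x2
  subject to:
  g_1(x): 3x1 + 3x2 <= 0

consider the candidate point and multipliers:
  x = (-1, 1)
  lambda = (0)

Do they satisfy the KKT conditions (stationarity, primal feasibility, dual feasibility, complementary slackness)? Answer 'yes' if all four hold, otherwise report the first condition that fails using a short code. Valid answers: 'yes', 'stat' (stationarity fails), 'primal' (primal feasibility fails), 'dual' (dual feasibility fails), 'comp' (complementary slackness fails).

Gradient of f: grad f(x) = Q x + c = (-2, -2)
Constraint values g_i(x) = a_i^T x - b_i:
  g_1((-1, 1)) = 0
Stationarity residual: grad f(x) + sum_i lambda_i a_i = (-2, -2)
  -> stationarity FAILS
Primal feasibility (all g_i <= 0): OK
Dual feasibility (all lambda_i >= 0): OK
Complementary slackness (lambda_i * g_i(x) = 0 for all i): OK

Verdict: the first failing condition is stationarity -> stat.

stat


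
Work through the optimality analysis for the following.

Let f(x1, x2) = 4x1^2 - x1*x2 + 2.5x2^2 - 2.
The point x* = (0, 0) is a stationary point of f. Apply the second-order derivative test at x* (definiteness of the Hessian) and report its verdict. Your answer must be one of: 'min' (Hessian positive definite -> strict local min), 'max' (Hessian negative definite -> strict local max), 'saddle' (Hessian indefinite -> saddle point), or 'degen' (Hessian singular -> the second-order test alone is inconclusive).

Compute the Hessian H = grad^2 f:
  H = [[8, -1], [-1, 5]]
Verify stationarity: grad f(x*) = H x* + g = (0, 0).
Eigenvalues of H: 4.6972, 8.3028.
Both eigenvalues > 0, so H is positive definite -> x* is a strict local min.

min


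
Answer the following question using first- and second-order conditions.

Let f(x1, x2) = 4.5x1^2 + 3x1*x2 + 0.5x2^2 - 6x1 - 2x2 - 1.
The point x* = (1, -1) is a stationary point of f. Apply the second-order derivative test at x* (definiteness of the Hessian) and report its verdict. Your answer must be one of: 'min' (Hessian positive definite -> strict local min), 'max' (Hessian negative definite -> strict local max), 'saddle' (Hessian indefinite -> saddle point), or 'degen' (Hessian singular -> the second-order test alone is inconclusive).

Compute the Hessian H = grad^2 f:
  H = [[9, 3], [3, 1]]
Verify stationarity: grad f(x*) = H x* + g = (0, 0).
Eigenvalues of H: 0, 10.
H has a zero eigenvalue (singular; positive semidefinite but not definite), so H is neither positive definite, negative definite, nor indefinite. The second-order test alone is inconclusive -> degen.
(Indeed, f is constant along the null direction of H through x*, so x* is not a strict local extremum.)

degen


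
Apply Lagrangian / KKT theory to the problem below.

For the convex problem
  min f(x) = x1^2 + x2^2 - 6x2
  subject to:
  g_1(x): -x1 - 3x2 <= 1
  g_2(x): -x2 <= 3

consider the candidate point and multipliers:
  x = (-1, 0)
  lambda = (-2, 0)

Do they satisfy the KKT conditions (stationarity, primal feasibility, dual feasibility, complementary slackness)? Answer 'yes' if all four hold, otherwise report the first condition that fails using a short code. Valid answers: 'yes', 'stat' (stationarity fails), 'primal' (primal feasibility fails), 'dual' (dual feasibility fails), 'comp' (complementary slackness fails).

Gradient of f: grad f(x) = Q x + c = (-2, -6)
Constraint values g_i(x) = a_i^T x - b_i:
  g_1((-1, 0)) = 0
  g_2((-1, 0)) = -3
Stationarity residual: grad f(x) + sum_i lambda_i a_i = (0, 0)
  -> stationarity OK
Primal feasibility (all g_i <= 0): OK
Dual feasibility (all lambda_i >= 0): FAILS
Complementary slackness (lambda_i * g_i(x) = 0 for all i): OK

Verdict: the first failing condition is dual_feasibility -> dual.

dual


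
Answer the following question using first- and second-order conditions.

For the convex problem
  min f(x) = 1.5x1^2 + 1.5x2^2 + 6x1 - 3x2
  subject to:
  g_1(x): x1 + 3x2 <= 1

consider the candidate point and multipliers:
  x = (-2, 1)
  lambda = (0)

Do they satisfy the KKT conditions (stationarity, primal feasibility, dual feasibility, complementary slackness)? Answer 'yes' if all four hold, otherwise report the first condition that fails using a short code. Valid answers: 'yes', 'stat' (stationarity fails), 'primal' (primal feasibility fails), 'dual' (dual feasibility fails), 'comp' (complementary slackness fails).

Gradient of f: grad f(x) = Q x + c = (0, 0)
Constraint values g_i(x) = a_i^T x - b_i:
  g_1((-2, 1)) = 0
Stationarity residual: grad f(x) + sum_i lambda_i a_i = (0, 0)
  -> stationarity OK
Primal feasibility (all g_i <= 0): OK
Dual feasibility (all lambda_i >= 0): OK
Complementary slackness (lambda_i * g_i(x) = 0 for all i): OK

Verdict: yes, KKT holds.

yes


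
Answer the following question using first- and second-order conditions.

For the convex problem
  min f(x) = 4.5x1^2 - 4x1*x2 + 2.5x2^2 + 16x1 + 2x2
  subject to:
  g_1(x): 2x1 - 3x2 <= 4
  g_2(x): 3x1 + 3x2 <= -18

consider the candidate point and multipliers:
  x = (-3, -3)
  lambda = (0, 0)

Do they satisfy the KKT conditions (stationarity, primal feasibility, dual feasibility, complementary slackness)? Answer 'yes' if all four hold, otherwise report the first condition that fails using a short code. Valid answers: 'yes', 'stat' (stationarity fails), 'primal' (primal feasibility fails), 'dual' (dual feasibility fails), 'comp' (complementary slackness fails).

Gradient of f: grad f(x) = Q x + c = (1, -1)
Constraint values g_i(x) = a_i^T x - b_i:
  g_1((-3, -3)) = -1
  g_2((-3, -3)) = 0
Stationarity residual: grad f(x) + sum_i lambda_i a_i = (1, -1)
  -> stationarity FAILS
Primal feasibility (all g_i <= 0): OK
Dual feasibility (all lambda_i >= 0): OK
Complementary slackness (lambda_i * g_i(x) = 0 for all i): OK

Verdict: the first failing condition is stationarity -> stat.

stat


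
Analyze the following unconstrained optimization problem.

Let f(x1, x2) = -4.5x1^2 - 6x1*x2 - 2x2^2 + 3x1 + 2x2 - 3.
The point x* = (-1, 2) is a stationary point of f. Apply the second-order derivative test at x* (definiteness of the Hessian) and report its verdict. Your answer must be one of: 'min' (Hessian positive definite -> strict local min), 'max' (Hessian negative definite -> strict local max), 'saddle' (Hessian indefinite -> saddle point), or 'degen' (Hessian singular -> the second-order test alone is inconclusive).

Compute the Hessian H = grad^2 f:
  H = [[-9, -6], [-6, -4]]
Verify stationarity: grad f(x*) = H x* + g = (0, 0).
Eigenvalues of H: -13, 0.
H has a zero eigenvalue (singular; negative semidefinite but not definite), so H is neither positive definite, negative definite, nor indefinite. The second-order test alone is inconclusive -> degen.
(Indeed, f is constant along the null direction of H through x*, so x* is not a strict local extremum.)

degen


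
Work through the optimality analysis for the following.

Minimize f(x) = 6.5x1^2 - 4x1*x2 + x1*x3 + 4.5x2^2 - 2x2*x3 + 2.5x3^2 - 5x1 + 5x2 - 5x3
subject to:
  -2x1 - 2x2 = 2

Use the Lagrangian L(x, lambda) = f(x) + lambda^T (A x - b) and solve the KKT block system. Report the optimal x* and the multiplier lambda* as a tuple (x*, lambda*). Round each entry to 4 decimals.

Form the Lagrangian:
  L(x, lambda) = (1/2) x^T Q x + c^T x + lambda^T (A x - b)
Stationarity (grad_x L = 0): Q x + c + A^T lambda = 0.
Primal feasibility: A x = b.

This gives the KKT block system:
  [ Q   A^T ] [ x     ]   [-c ]
  [ A    0  ] [ lambda ] = [ b ]

Solving the linear system:
  x*      = (-0.1702, -0.8298, 0.7021)
  lambda* = (-1.5957)
  f(x*)   = -1.8085

x* = (-0.1702, -0.8298, 0.7021), lambda* = (-1.5957)


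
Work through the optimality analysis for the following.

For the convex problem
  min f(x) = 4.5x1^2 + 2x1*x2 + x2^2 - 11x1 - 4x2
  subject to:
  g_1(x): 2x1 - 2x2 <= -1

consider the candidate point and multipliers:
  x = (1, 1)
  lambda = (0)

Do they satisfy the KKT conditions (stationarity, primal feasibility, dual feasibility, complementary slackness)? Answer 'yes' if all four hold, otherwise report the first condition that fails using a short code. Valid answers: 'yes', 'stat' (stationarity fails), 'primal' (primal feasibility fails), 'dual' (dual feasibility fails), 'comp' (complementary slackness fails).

Gradient of f: grad f(x) = Q x + c = (0, 0)
Constraint values g_i(x) = a_i^T x - b_i:
  g_1((1, 1)) = 1
Stationarity residual: grad f(x) + sum_i lambda_i a_i = (0, 0)
  -> stationarity OK
Primal feasibility (all g_i <= 0): FAILS
Dual feasibility (all lambda_i >= 0): OK
Complementary slackness (lambda_i * g_i(x) = 0 for all i): OK

Verdict: the first failing condition is primal_feasibility -> primal.

primal


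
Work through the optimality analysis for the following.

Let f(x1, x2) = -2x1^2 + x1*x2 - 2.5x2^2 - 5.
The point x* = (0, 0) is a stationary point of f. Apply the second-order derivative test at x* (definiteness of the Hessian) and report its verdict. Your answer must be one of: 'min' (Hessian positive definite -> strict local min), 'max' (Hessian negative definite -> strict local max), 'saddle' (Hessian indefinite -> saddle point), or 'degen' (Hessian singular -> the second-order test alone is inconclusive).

Compute the Hessian H = grad^2 f:
  H = [[-4, 1], [1, -5]]
Verify stationarity: grad f(x*) = H x* + g = (0, 0).
Eigenvalues of H: -5.618, -3.382.
Both eigenvalues < 0, so H is negative definite -> x* is a strict local max.

max


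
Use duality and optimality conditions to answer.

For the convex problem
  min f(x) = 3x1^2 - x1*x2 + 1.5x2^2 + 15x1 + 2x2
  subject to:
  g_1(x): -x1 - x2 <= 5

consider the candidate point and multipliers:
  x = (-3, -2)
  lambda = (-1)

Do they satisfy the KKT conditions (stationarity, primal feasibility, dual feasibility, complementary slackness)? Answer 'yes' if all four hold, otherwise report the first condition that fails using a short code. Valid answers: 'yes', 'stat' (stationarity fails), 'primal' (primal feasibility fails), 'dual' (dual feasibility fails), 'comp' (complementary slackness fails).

Gradient of f: grad f(x) = Q x + c = (-1, -1)
Constraint values g_i(x) = a_i^T x - b_i:
  g_1((-3, -2)) = 0
Stationarity residual: grad f(x) + sum_i lambda_i a_i = (0, 0)
  -> stationarity OK
Primal feasibility (all g_i <= 0): OK
Dual feasibility (all lambda_i >= 0): FAILS
Complementary slackness (lambda_i * g_i(x) = 0 for all i): OK

Verdict: the first failing condition is dual_feasibility -> dual.

dual


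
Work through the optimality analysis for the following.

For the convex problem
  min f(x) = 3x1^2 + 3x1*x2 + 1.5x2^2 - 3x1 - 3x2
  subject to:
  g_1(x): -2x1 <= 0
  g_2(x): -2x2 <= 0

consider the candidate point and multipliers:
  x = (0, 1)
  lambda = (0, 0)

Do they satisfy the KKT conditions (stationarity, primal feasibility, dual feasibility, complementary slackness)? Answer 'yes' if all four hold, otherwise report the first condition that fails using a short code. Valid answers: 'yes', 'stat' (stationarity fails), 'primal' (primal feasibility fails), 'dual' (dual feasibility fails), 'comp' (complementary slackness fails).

Gradient of f: grad f(x) = Q x + c = (0, 0)
Constraint values g_i(x) = a_i^T x - b_i:
  g_1((0, 1)) = 0
  g_2((0, 1)) = -2
Stationarity residual: grad f(x) + sum_i lambda_i a_i = (0, 0)
  -> stationarity OK
Primal feasibility (all g_i <= 0): OK
Dual feasibility (all lambda_i >= 0): OK
Complementary slackness (lambda_i * g_i(x) = 0 for all i): OK

Verdict: yes, KKT holds.

yes


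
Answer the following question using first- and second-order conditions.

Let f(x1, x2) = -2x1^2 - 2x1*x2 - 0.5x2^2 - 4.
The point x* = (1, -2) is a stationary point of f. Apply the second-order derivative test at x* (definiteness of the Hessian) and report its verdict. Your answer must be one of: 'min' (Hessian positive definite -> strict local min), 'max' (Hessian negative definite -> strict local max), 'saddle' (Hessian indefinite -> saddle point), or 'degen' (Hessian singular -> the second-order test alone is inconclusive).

Compute the Hessian H = grad^2 f:
  H = [[-4, -2], [-2, -1]]
Verify stationarity: grad f(x*) = H x* + g = (0, 0).
Eigenvalues of H: -5, 0.
H has a zero eigenvalue (singular; negative semidefinite but not definite), so H is neither positive definite, negative definite, nor indefinite. The second-order test alone is inconclusive -> degen.
(Indeed, f is constant along the null direction of H through x*, so x* is not a strict local extremum.)

degen


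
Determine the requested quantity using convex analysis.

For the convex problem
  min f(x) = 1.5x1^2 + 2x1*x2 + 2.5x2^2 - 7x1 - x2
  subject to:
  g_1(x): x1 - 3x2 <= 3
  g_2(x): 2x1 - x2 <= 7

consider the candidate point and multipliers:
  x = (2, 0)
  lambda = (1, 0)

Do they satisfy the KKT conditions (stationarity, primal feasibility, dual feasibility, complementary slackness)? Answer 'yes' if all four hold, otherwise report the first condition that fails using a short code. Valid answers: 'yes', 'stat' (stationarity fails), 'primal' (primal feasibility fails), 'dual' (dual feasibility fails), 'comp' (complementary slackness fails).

Gradient of f: grad f(x) = Q x + c = (-1, 3)
Constraint values g_i(x) = a_i^T x - b_i:
  g_1((2, 0)) = -1
  g_2((2, 0)) = -3
Stationarity residual: grad f(x) + sum_i lambda_i a_i = (0, 0)
  -> stationarity OK
Primal feasibility (all g_i <= 0): OK
Dual feasibility (all lambda_i >= 0): OK
Complementary slackness (lambda_i * g_i(x) = 0 for all i): FAILS

Verdict: the first failing condition is complementary_slackness -> comp.

comp


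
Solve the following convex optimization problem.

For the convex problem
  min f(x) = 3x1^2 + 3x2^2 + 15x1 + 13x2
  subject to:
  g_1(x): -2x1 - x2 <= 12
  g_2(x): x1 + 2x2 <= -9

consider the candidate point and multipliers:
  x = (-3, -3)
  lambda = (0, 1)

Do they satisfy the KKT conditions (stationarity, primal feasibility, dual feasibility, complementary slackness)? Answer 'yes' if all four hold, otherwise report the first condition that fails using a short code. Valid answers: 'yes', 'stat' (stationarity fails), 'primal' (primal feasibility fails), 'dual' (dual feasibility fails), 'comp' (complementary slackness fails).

Gradient of f: grad f(x) = Q x + c = (-3, -5)
Constraint values g_i(x) = a_i^T x - b_i:
  g_1((-3, -3)) = -3
  g_2((-3, -3)) = 0
Stationarity residual: grad f(x) + sum_i lambda_i a_i = (-2, -3)
  -> stationarity FAILS
Primal feasibility (all g_i <= 0): OK
Dual feasibility (all lambda_i >= 0): OK
Complementary slackness (lambda_i * g_i(x) = 0 for all i): OK

Verdict: the first failing condition is stationarity -> stat.

stat


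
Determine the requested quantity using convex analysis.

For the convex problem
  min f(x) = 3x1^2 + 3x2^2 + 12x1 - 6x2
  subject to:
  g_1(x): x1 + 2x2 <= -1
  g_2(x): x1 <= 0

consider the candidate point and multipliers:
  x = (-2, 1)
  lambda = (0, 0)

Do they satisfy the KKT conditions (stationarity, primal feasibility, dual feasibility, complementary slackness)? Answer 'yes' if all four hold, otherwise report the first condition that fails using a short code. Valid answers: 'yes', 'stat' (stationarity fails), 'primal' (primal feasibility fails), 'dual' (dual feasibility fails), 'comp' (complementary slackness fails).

Gradient of f: grad f(x) = Q x + c = (0, 0)
Constraint values g_i(x) = a_i^T x - b_i:
  g_1((-2, 1)) = 1
  g_2((-2, 1)) = -2
Stationarity residual: grad f(x) + sum_i lambda_i a_i = (0, 0)
  -> stationarity OK
Primal feasibility (all g_i <= 0): FAILS
Dual feasibility (all lambda_i >= 0): OK
Complementary slackness (lambda_i * g_i(x) = 0 for all i): OK

Verdict: the first failing condition is primal_feasibility -> primal.

primal


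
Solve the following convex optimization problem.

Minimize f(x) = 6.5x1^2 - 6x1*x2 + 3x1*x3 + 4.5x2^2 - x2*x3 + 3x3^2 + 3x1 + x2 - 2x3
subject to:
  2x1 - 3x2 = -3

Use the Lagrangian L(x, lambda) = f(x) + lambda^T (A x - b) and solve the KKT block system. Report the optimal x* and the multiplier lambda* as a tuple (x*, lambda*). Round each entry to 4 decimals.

Form the Lagrangian:
  L(x, lambda) = (1/2) x^T Q x + c^T x + lambda^T (A x - b)
Stationarity (grad_x L = 0): Q x + c + A^T lambda = 0.
Primal feasibility: A x = b.

This gives the KKT block system:
  [ Q   A^T ] [ x     ]   [-c ]
  [ A    0  ] [ lambda ] = [ b ]

Solving the linear system:
  x*      = (-0.5973, 0.6018, 0.7323)
  lambda* = (3.0892)
  f(x*)   = 3.3066

x* = (-0.5973, 0.6018, 0.7323), lambda* = (3.0892)


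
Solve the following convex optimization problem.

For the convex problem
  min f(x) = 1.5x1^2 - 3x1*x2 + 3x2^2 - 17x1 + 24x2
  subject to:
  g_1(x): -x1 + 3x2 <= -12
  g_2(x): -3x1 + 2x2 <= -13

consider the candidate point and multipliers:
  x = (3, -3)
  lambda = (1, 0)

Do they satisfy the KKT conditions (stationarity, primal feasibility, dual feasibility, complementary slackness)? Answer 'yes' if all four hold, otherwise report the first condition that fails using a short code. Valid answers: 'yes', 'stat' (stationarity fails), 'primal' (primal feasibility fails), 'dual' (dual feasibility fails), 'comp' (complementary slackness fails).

Gradient of f: grad f(x) = Q x + c = (1, -3)
Constraint values g_i(x) = a_i^T x - b_i:
  g_1((3, -3)) = 0
  g_2((3, -3)) = -2
Stationarity residual: grad f(x) + sum_i lambda_i a_i = (0, 0)
  -> stationarity OK
Primal feasibility (all g_i <= 0): OK
Dual feasibility (all lambda_i >= 0): OK
Complementary slackness (lambda_i * g_i(x) = 0 for all i): OK

Verdict: yes, KKT holds.

yes


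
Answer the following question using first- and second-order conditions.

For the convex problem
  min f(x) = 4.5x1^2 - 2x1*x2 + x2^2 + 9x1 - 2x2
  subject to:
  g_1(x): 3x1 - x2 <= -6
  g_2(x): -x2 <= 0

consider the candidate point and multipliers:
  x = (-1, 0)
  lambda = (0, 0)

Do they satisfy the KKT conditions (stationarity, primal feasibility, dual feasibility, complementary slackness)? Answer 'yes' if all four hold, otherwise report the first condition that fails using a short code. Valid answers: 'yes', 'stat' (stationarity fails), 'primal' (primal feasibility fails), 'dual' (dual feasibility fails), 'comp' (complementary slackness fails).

Gradient of f: grad f(x) = Q x + c = (0, 0)
Constraint values g_i(x) = a_i^T x - b_i:
  g_1((-1, 0)) = 3
  g_2((-1, 0)) = 0
Stationarity residual: grad f(x) + sum_i lambda_i a_i = (0, 0)
  -> stationarity OK
Primal feasibility (all g_i <= 0): FAILS
Dual feasibility (all lambda_i >= 0): OK
Complementary slackness (lambda_i * g_i(x) = 0 for all i): OK

Verdict: the first failing condition is primal_feasibility -> primal.

primal


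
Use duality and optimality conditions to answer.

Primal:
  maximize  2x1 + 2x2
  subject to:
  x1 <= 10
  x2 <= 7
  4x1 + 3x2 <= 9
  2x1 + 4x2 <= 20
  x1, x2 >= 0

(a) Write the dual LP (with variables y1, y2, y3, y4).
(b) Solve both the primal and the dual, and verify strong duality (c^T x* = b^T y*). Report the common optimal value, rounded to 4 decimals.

The standard primal-dual pair for 'max c^T x s.t. A x <= b, x >= 0' is:
  Dual:  min b^T y  s.t.  A^T y >= c,  y >= 0.

So the dual LP is:
  minimize  10y1 + 7y2 + 9y3 + 20y4
  subject to:
    y1 + 4y3 + 2y4 >= 2
    y2 + 3y3 + 4y4 >= 2
    y1, y2, y3, y4 >= 0

Solving the primal: x* = (0, 3).
  primal value c^T x* = 6.
Solving the dual: y* = (0, 0, 0.6667, 0).
  dual value b^T y* = 6.
Strong duality: c^T x* = b^T y*. Confirmed.

6


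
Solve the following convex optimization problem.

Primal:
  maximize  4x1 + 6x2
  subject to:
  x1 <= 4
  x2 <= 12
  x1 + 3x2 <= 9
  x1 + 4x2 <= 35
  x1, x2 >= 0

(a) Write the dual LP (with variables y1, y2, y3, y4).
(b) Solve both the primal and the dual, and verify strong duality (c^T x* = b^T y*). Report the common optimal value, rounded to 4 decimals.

The standard primal-dual pair for 'max c^T x s.t. A x <= b, x >= 0' is:
  Dual:  min b^T y  s.t.  A^T y >= c,  y >= 0.

So the dual LP is:
  minimize  4y1 + 12y2 + 9y3 + 35y4
  subject to:
    y1 + y3 + y4 >= 4
    y2 + 3y3 + 4y4 >= 6
    y1, y2, y3, y4 >= 0

Solving the primal: x* = (4, 1.6667).
  primal value c^T x* = 26.
Solving the dual: y* = (2, 0, 2, 0).
  dual value b^T y* = 26.
Strong duality: c^T x* = b^T y*. Confirmed.

26


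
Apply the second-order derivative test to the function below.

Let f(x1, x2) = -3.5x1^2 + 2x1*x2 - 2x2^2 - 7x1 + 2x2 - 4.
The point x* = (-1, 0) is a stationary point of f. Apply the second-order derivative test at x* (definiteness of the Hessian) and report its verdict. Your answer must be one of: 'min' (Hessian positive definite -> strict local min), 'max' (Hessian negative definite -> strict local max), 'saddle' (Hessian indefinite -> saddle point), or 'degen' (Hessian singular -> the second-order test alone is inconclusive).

Compute the Hessian H = grad^2 f:
  H = [[-7, 2], [2, -4]]
Verify stationarity: grad f(x*) = H x* + g = (0, 0).
Eigenvalues of H: -8, -3.
Both eigenvalues < 0, so H is negative definite -> x* is a strict local max.

max


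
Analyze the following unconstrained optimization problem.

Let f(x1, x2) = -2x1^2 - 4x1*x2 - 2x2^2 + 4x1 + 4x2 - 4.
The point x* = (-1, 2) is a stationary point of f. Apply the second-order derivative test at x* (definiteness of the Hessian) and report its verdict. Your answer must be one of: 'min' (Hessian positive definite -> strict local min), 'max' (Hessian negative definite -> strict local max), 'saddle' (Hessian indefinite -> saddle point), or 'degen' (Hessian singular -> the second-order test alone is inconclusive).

Compute the Hessian H = grad^2 f:
  H = [[-4, -4], [-4, -4]]
Verify stationarity: grad f(x*) = H x* + g = (0, 0).
Eigenvalues of H: -8, 0.
H has a zero eigenvalue (singular; negative semidefinite but not definite), so H is neither positive definite, negative definite, nor indefinite. The second-order test alone is inconclusive -> degen.
(Indeed, f is constant along the null direction of H through x*, so x* is not a strict local extremum.)

degen


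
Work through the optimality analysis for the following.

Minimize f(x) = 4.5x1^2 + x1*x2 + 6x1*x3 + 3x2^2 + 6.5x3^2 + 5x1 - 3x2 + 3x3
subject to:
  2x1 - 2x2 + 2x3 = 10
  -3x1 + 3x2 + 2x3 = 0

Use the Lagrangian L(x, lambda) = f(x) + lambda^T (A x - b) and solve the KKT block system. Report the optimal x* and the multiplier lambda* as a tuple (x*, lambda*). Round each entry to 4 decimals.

Form the Lagrangian:
  L(x, lambda) = (1/2) x^T Q x + c^T x + lambda^T (A x - b)
Stationarity (grad_x L = 0): Q x + c + A^T lambda = 0.
Primal feasibility: A x = b.

This gives the KKT block system:
  [ Q   A^T ] [ x     ]   [-c ]
  [ A    0  ] [ lambda ] = [ b ]

Solving the linear system:
  x*      = (-0.3529, -2.3529, 3)
  lambda* = (-15.4588, -4.4824)
  f(x*)   = 84.4412

x* = (-0.3529, -2.3529, 3), lambda* = (-15.4588, -4.4824)


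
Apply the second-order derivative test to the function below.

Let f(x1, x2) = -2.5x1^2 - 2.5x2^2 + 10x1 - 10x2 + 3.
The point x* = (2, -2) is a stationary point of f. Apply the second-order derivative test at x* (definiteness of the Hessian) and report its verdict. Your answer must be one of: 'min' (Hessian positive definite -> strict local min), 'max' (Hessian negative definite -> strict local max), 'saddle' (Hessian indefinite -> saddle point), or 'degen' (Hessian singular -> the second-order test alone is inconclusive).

Compute the Hessian H = grad^2 f:
  H = [[-5, 0], [0, -5]]
Verify stationarity: grad f(x*) = H x* + g = (0, 0).
Eigenvalues of H: -5, -5.
Both eigenvalues < 0, so H is negative definite -> x* is a strict local max.

max


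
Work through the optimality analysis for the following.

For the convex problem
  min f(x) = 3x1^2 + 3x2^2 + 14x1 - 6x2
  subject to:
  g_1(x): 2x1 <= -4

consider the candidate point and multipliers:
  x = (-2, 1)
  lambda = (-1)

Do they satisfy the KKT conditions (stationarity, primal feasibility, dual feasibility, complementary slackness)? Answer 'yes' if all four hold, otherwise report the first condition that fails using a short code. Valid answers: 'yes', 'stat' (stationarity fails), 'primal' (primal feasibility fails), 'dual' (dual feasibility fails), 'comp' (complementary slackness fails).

Gradient of f: grad f(x) = Q x + c = (2, 0)
Constraint values g_i(x) = a_i^T x - b_i:
  g_1((-2, 1)) = 0
Stationarity residual: grad f(x) + sum_i lambda_i a_i = (0, 0)
  -> stationarity OK
Primal feasibility (all g_i <= 0): OK
Dual feasibility (all lambda_i >= 0): FAILS
Complementary slackness (lambda_i * g_i(x) = 0 for all i): OK

Verdict: the first failing condition is dual_feasibility -> dual.

dual


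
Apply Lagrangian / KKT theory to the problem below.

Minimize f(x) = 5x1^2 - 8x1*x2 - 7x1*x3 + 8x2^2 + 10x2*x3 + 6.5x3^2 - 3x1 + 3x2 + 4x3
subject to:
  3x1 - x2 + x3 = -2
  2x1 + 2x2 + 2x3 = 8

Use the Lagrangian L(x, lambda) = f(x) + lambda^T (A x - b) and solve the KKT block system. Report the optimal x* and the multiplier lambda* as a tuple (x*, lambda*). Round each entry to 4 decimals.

Form the Lagrangian:
  L(x, lambda) = (1/2) x^T Q x + c^T x + lambda^T (A x - b)
Stationarity (grad_x L = 0): Q x + c + A^T lambda = 0.
Primal feasibility: A x = b.

This gives the KKT block system:
  [ Q   A^T ] [ x     ]   [-c ]
  [ A    0  ] [ lambda ] = [ b ]

Solving the linear system:
  x*      = (1.34, 4.34, -1.68)
  lambda* = (14.37, -15.275)
  f(x*)   = 76.61

x* = (1.34, 4.34, -1.68), lambda* = (14.37, -15.275)


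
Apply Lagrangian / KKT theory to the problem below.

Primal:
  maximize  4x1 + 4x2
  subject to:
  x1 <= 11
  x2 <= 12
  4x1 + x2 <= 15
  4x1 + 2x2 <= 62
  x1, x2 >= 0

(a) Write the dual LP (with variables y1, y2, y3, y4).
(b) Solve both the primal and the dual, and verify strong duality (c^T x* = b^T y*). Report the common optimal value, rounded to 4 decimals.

The standard primal-dual pair for 'max c^T x s.t. A x <= b, x >= 0' is:
  Dual:  min b^T y  s.t.  A^T y >= c,  y >= 0.

So the dual LP is:
  minimize  11y1 + 12y2 + 15y3 + 62y4
  subject to:
    y1 + 4y3 + 4y4 >= 4
    y2 + y3 + 2y4 >= 4
    y1, y2, y3, y4 >= 0

Solving the primal: x* = (0.75, 12).
  primal value c^T x* = 51.
Solving the dual: y* = (0, 3, 1, 0).
  dual value b^T y* = 51.
Strong duality: c^T x* = b^T y*. Confirmed.

51


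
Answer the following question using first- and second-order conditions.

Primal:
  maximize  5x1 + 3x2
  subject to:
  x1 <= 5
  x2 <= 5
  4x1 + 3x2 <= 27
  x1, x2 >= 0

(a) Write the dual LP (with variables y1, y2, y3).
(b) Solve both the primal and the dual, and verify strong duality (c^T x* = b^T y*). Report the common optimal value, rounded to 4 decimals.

The standard primal-dual pair for 'max c^T x s.t. A x <= b, x >= 0' is:
  Dual:  min b^T y  s.t.  A^T y >= c,  y >= 0.

So the dual LP is:
  minimize  5y1 + 5y2 + 27y3
  subject to:
    y1 + 4y3 >= 5
    y2 + 3y3 >= 3
    y1, y2, y3 >= 0

Solving the primal: x* = (5, 2.3333).
  primal value c^T x* = 32.
Solving the dual: y* = (1, 0, 1).
  dual value b^T y* = 32.
Strong duality: c^T x* = b^T y*. Confirmed.

32


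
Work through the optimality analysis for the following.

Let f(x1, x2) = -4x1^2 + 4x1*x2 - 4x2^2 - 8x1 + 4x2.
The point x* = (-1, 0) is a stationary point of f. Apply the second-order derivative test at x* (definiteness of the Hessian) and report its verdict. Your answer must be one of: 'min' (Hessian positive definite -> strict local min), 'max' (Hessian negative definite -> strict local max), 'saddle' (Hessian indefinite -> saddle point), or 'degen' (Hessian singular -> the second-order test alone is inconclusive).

Compute the Hessian H = grad^2 f:
  H = [[-8, 4], [4, -8]]
Verify stationarity: grad f(x*) = H x* + g = (0, 0).
Eigenvalues of H: -12, -4.
Both eigenvalues < 0, so H is negative definite -> x* is a strict local max.

max


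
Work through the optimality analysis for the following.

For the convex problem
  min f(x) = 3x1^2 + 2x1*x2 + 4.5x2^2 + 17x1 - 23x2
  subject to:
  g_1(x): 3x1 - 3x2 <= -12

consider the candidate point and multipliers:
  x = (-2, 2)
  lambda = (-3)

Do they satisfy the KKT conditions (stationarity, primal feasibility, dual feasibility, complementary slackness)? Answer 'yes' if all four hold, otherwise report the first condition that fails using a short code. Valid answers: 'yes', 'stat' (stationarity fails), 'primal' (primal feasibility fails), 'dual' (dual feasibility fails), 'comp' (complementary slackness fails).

Gradient of f: grad f(x) = Q x + c = (9, -9)
Constraint values g_i(x) = a_i^T x - b_i:
  g_1((-2, 2)) = 0
Stationarity residual: grad f(x) + sum_i lambda_i a_i = (0, 0)
  -> stationarity OK
Primal feasibility (all g_i <= 0): OK
Dual feasibility (all lambda_i >= 0): FAILS
Complementary slackness (lambda_i * g_i(x) = 0 for all i): OK

Verdict: the first failing condition is dual_feasibility -> dual.

dual


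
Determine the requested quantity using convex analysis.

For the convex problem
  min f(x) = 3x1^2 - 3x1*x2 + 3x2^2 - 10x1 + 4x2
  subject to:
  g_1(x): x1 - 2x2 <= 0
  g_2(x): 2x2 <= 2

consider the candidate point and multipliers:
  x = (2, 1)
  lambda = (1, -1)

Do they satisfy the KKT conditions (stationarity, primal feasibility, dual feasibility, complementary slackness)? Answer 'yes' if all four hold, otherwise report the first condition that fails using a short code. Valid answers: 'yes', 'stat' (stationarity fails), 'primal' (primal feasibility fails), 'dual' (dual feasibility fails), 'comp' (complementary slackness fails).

Gradient of f: grad f(x) = Q x + c = (-1, 4)
Constraint values g_i(x) = a_i^T x - b_i:
  g_1((2, 1)) = 0
  g_2((2, 1)) = 0
Stationarity residual: grad f(x) + sum_i lambda_i a_i = (0, 0)
  -> stationarity OK
Primal feasibility (all g_i <= 0): OK
Dual feasibility (all lambda_i >= 0): FAILS
Complementary slackness (lambda_i * g_i(x) = 0 for all i): OK

Verdict: the first failing condition is dual_feasibility -> dual.

dual


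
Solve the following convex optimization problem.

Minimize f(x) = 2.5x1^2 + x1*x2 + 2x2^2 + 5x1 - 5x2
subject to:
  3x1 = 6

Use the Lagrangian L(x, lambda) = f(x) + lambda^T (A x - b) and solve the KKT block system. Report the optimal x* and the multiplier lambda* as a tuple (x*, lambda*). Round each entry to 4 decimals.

Form the Lagrangian:
  L(x, lambda) = (1/2) x^T Q x + c^T x + lambda^T (A x - b)
Stationarity (grad_x L = 0): Q x + c + A^T lambda = 0.
Primal feasibility: A x = b.

This gives the KKT block system:
  [ Q   A^T ] [ x     ]   [-c ]
  [ A    0  ] [ lambda ] = [ b ]

Solving the linear system:
  x*      = (2, 0.75)
  lambda* = (-5.25)
  f(x*)   = 18.875

x* = (2, 0.75), lambda* = (-5.25)


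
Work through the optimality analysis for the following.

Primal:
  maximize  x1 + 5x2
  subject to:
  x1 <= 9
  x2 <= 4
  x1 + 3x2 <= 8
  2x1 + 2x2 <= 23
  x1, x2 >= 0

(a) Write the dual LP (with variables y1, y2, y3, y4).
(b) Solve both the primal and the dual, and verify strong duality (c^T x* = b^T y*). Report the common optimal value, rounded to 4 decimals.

The standard primal-dual pair for 'max c^T x s.t. A x <= b, x >= 0' is:
  Dual:  min b^T y  s.t.  A^T y >= c,  y >= 0.

So the dual LP is:
  minimize  9y1 + 4y2 + 8y3 + 23y4
  subject to:
    y1 + y3 + 2y4 >= 1
    y2 + 3y3 + 2y4 >= 5
    y1, y2, y3, y4 >= 0

Solving the primal: x* = (0, 2.6667).
  primal value c^T x* = 13.3333.
Solving the dual: y* = (0, 0, 1.6667, 0).
  dual value b^T y* = 13.3333.
Strong duality: c^T x* = b^T y*. Confirmed.

13.3333


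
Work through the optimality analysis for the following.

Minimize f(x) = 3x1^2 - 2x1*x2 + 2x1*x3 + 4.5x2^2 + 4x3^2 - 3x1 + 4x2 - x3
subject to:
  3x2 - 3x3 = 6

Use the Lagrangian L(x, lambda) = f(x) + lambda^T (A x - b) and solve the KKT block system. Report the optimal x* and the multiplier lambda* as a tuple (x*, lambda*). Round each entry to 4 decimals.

Form the Lagrangian:
  L(x, lambda) = (1/2) x^T Q x + c^T x + lambda^T (A x - b)
Stationarity (grad_x L = 0): Q x + c + A^T lambda = 0.
Primal feasibility: A x = b.

This gives the KKT block system:
  [ Q   A^T ] [ x     ]   [-c ]
  [ A    0  ] [ lambda ] = [ b ]

Solving the linear system:
  x*      = (1.1667, 0.7647, -1.2353)
  lambda* = (-2.8497)
  f(x*)   = 8.9461

x* = (1.1667, 0.7647, -1.2353), lambda* = (-2.8497)


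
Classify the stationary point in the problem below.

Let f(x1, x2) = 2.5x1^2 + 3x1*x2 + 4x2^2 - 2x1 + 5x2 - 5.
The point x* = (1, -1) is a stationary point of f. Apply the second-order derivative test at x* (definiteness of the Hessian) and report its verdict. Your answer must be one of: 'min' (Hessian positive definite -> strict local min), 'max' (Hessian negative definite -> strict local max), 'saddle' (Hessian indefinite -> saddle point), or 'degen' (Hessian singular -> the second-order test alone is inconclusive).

Compute the Hessian H = grad^2 f:
  H = [[5, 3], [3, 8]]
Verify stationarity: grad f(x*) = H x* + g = (0, 0).
Eigenvalues of H: 3.1459, 9.8541.
Both eigenvalues > 0, so H is positive definite -> x* is a strict local min.

min


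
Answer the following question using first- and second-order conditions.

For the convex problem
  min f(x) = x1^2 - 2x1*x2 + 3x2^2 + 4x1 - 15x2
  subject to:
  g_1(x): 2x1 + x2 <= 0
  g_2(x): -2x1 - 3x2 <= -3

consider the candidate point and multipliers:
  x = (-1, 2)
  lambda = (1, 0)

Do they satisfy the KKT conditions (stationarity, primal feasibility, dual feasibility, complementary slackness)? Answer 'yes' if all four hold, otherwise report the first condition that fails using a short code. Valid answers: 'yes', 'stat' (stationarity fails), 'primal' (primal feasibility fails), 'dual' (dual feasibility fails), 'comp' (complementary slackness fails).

Gradient of f: grad f(x) = Q x + c = (-2, -1)
Constraint values g_i(x) = a_i^T x - b_i:
  g_1((-1, 2)) = 0
  g_2((-1, 2)) = -1
Stationarity residual: grad f(x) + sum_i lambda_i a_i = (0, 0)
  -> stationarity OK
Primal feasibility (all g_i <= 0): OK
Dual feasibility (all lambda_i >= 0): OK
Complementary slackness (lambda_i * g_i(x) = 0 for all i): OK

Verdict: yes, KKT holds.

yes


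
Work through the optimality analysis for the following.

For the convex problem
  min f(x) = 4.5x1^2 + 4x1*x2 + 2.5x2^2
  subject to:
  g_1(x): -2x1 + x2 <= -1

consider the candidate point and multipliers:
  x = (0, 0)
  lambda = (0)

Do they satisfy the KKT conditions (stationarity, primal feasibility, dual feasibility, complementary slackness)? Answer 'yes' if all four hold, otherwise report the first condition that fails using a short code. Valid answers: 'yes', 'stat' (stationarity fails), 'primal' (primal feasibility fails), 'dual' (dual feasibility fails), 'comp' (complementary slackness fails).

Gradient of f: grad f(x) = Q x + c = (0, 0)
Constraint values g_i(x) = a_i^T x - b_i:
  g_1((0, 0)) = 1
Stationarity residual: grad f(x) + sum_i lambda_i a_i = (0, 0)
  -> stationarity OK
Primal feasibility (all g_i <= 0): FAILS
Dual feasibility (all lambda_i >= 0): OK
Complementary slackness (lambda_i * g_i(x) = 0 for all i): OK

Verdict: the first failing condition is primal_feasibility -> primal.

primal


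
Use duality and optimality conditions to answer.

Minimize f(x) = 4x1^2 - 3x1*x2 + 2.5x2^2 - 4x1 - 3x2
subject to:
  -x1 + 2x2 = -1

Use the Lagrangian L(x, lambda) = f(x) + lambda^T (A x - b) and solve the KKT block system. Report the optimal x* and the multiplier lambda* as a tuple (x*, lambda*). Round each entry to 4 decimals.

Form the Lagrangian:
  L(x, lambda) = (1/2) x^T Q x + c^T x + lambda^T (A x - b)
Stationarity (grad_x L = 0): Q x + c + A^T lambda = 0.
Primal feasibility: A x = b.

This gives the KKT block system:
  [ Q   A^T ] [ x     ]   [-c ]
  [ A    0  ] [ lambda ] = [ b ]

Solving the linear system:
  x*      = (0.84, -0.08)
  lambda* = (2.96)
  f(x*)   = -0.08

x* = (0.84, -0.08), lambda* = (2.96)


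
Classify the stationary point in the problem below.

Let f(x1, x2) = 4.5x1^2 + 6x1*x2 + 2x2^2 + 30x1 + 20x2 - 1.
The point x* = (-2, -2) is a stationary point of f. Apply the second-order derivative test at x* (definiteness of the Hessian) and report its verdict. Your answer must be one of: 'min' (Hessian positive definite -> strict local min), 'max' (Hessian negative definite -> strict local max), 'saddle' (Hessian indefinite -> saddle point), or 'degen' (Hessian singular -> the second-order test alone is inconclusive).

Compute the Hessian H = grad^2 f:
  H = [[9, 6], [6, 4]]
Verify stationarity: grad f(x*) = H x* + g = (0, 0).
Eigenvalues of H: 0, 13.
H has a zero eigenvalue (singular; positive semidefinite but not definite), so H is neither positive definite, negative definite, nor indefinite. The second-order test alone is inconclusive -> degen.
(Indeed, f is constant along the null direction of H through x*, so x* is not a strict local extremum.)

degen
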